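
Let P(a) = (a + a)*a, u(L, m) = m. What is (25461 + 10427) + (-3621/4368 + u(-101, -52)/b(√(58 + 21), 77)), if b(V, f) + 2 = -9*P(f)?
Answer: 1394128186929/38847536 ≈ 35887.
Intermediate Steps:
P(a) = 2*a² (P(a) = (2*a)*a = 2*a²)
b(V, f) = -2 - 18*f²
(25461 + 10427) + (-3621/4368 + u(-101, -52)/b(√(58 + 21), 77)) = (25461 + 10427) + (-3621/4368 - 52/(-2 - 18*77²)) = 35888 + (-3621*1/4368 - 52/(-2 - 18*5929)) = 35888 + (-1207/1456 - 52/(-2 - 106722)) = 35888 + (-1207/1456 - 52/(-106724)) = 35888 + (-1207/1456 - 52*(-1/106724)) = 35888 + (-1207/1456 + 13/26681) = 35888 - 32185039/38847536 = 1394128186929/38847536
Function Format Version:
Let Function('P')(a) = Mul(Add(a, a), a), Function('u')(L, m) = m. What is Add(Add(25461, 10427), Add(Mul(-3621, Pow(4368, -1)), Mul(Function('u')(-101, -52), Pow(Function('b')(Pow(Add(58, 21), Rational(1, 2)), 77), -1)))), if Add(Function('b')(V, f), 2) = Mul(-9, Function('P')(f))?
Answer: Rational(1394128186929, 38847536) ≈ 35887.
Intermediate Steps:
Function('P')(a) = Mul(2, Pow(a, 2)) (Function('P')(a) = Mul(Mul(2, a), a) = Mul(2, Pow(a, 2)))
Function('b')(V, f) = Add(-2, Mul(-18, Pow(f, 2))) (Function('b')(V, f) = Add(-2, Mul(-9, Mul(2, Pow(f, 2)))) = Add(-2, Mul(-18, Pow(f, 2))))
Add(Add(25461, 10427), Add(Mul(-3621, Pow(4368, -1)), Mul(Function('u')(-101, -52), Pow(Function('b')(Pow(Add(58, 21), Rational(1, 2)), 77), -1)))) = Add(Add(25461, 10427), Add(Mul(-3621, Pow(4368, -1)), Mul(-52, Pow(Add(-2, Mul(-18, Pow(77, 2))), -1)))) = Add(35888, Add(Mul(-3621, Rational(1, 4368)), Mul(-52, Pow(Add(-2, Mul(-18, 5929)), -1)))) = Add(35888, Add(Rational(-1207, 1456), Mul(-52, Pow(Add(-2, -106722), -1)))) = Add(35888, Add(Rational(-1207, 1456), Mul(-52, Pow(-106724, -1)))) = Add(35888, Add(Rational(-1207, 1456), Mul(-52, Rational(-1, 106724)))) = Add(35888, Add(Rational(-1207, 1456), Rational(13, 26681))) = Add(35888, Rational(-32185039, 38847536)) = Rational(1394128186929, 38847536)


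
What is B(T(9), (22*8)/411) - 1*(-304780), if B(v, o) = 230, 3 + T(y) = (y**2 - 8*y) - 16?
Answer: 305010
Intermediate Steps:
T(y) = -19 + y**2 - 8*y (T(y) = -3 + ((y**2 - 8*y) - 16) = -3 + (-16 + y**2 - 8*y) = -19 + y**2 - 8*y)
B(T(9), (22*8)/411) - 1*(-304780) = 230 - 1*(-304780) = 230 + 304780 = 305010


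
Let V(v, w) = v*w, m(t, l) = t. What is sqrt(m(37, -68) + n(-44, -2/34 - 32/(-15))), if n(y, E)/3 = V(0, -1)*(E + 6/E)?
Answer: sqrt(37) ≈ 6.0828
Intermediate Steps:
n(y, E) = 0 (n(y, E) = 3*((0*(-1))*(E + 6/E)) = 3*(0*(E + 6/E)) = 3*0 = 0)
sqrt(m(37, -68) + n(-44, -2/34 - 32/(-15))) = sqrt(37 + 0) = sqrt(37)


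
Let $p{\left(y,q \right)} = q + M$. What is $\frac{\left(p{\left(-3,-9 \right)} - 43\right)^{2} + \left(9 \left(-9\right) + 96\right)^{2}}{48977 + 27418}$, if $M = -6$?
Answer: $\frac{3589}{76395} \approx 0.046979$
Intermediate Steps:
$p{\left(y,q \right)} = -6 + q$ ($p{\left(y,q \right)} = q - 6 = -6 + q$)
$\frac{\left(p{\left(-3,-9 \right)} - 43\right)^{2} + \left(9 \left(-9\right) + 96\right)^{2}}{48977 + 27418} = \frac{\left(\left(-6 - 9\right) - 43\right)^{2} + \left(9 \left(-9\right) + 96\right)^{2}}{48977 + 27418} = \frac{\left(-15 - 43\right)^{2} + \left(-81 + 96\right)^{2}}{76395} = \left(\left(-58\right)^{2} + 15^{2}\right) \frac{1}{76395} = \left(3364 + 225\right) \frac{1}{76395} = 3589 \cdot \frac{1}{76395} = \frac{3589}{76395}$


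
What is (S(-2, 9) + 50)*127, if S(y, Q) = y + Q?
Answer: 7239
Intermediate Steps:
S(y, Q) = Q + y
(S(-2, 9) + 50)*127 = ((9 - 2) + 50)*127 = (7 + 50)*127 = 57*127 = 7239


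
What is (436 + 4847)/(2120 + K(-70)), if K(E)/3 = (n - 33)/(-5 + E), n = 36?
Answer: 132075/52997 ≈ 2.4921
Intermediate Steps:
K(E) = 9/(-5 + E) (K(E) = 3*((36 - 33)/(-5 + E)) = 3*(3/(-5 + E)) = 9/(-5 + E))
(436 + 4847)/(2120 + K(-70)) = (436 + 4847)/(2120 + 9/(-5 - 70)) = 5283/(2120 + 9/(-75)) = 5283/(2120 + 9*(-1/75)) = 5283/(2120 - 3/25) = 5283/(52997/25) = 5283*(25/52997) = 132075/52997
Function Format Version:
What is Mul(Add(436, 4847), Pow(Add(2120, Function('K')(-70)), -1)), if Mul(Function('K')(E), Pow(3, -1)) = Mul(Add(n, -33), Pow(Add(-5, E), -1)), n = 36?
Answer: Rational(132075, 52997) ≈ 2.4921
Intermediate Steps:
Function('K')(E) = Mul(9, Pow(Add(-5, E), -1)) (Function('K')(E) = Mul(3, Mul(Add(36, -33), Pow(Add(-5, E), -1))) = Mul(3, Mul(3, Pow(Add(-5, E), -1))) = Mul(9, Pow(Add(-5, E), -1)))
Mul(Add(436, 4847), Pow(Add(2120, Function('K')(-70)), -1)) = Mul(Add(436, 4847), Pow(Add(2120, Mul(9, Pow(Add(-5, -70), -1))), -1)) = Mul(5283, Pow(Add(2120, Mul(9, Pow(-75, -1))), -1)) = Mul(5283, Pow(Add(2120, Mul(9, Rational(-1, 75))), -1)) = Mul(5283, Pow(Add(2120, Rational(-3, 25)), -1)) = Mul(5283, Pow(Rational(52997, 25), -1)) = Mul(5283, Rational(25, 52997)) = Rational(132075, 52997)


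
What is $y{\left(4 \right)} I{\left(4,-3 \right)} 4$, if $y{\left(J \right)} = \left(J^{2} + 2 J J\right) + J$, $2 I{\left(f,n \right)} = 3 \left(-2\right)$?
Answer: $-624$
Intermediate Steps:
$I{\left(f,n \right)} = -3$ ($I{\left(f,n \right)} = \frac{3 \left(-2\right)}{2} = \frac{1}{2} \left(-6\right) = -3$)
$y{\left(J \right)} = J + 3 J^{2}$ ($y{\left(J \right)} = \left(J^{2} + 2 J^{2}\right) + J = 3 J^{2} + J = J + 3 J^{2}$)
$y{\left(4 \right)} I{\left(4,-3 \right)} 4 = 4 \left(1 + 3 \cdot 4\right) \left(-3\right) 4 = 4 \left(1 + 12\right) \left(-3\right) 4 = 4 \cdot 13 \left(-3\right) 4 = 52 \left(-3\right) 4 = \left(-156\right) 4 = -624$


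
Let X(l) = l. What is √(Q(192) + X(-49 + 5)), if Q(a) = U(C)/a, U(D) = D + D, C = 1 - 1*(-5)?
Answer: I*√703/4 ≈ 6.6285*I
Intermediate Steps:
C = 6 (C = 1 + 5 = 6)
U(D) = 2*D
Q(a) = 12/a (Q(a) = (2*6)/a = 12/a)
√(Q(192) + X(-49 + 5)) = √(12/192 + (-49 + 5)) = √(12*(1/192) - 44) = √(1/16 - 44) = √(-703/16) = I*√703/4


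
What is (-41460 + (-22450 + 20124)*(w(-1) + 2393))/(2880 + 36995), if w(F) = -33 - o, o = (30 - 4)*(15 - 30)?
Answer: -1287592/7975 ≈ -161.45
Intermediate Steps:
o = -390 (o = 26*(-15) = -390)
w(F) = 357 (w(F) = -33 - 1*(-390) = -33 + 390 = 357)
(-41460 + (-22450 + 20124)*(w(-1) + 2393))/(2880 + 36995) = (-41460 + (-22450 + 20124)*(357 + 2393))/(2880 + 36995) = (-41460 - 2326*2750)/39875 = (-41460 - 6396500)*(1/39875) = -6437960*1/39875 = -1287592/7975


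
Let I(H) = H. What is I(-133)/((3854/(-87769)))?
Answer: 11673277/3854 ≈ 3028.9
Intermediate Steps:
I(-133)/((3854/(-87769))) = -133/(3854/(-87769)) = -133/(3854*(-1/87769)) = -133/(-3854/87769) = -133*(-87769/3854) = 11673277/3854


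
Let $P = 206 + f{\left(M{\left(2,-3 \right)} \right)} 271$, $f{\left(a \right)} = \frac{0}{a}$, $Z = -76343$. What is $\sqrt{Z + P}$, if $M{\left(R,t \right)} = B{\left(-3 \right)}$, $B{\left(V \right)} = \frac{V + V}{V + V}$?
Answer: $i \sqrt{76137} \approx 275.93 i$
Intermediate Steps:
$B{\left(V \right)} = 1$ ($B{\left(V \right)} = \frac{2 V}{2 V} = 2 V \frac{1}{2 V} = 1$)
$M{\left(R,t \right)} = 1$
$f{\left(a \right)} = 0$
$P = 206$ ($P = 206 + 0 \cdot 271 = 206 + 0 = 206$)
$\sqrt{Z + P} = \sqrt{-76343 + 206} = \sqrt{-76137} = i \sqrt{76137}$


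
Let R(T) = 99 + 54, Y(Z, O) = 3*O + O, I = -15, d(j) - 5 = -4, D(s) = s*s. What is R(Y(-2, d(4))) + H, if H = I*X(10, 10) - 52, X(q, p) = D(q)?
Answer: -1399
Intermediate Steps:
D(s) = s²
d(j) = 1 (d(j) = 5 - 4 = 1)
X(q, p) = q²
Y(Z, O) = 4*O
R(T) = 153
H = -1552 (H = -15*10² - 52 = -15*100 - 52 = -1500 - 52 = -1552)
R(Y(-2, d(4))) + H = 153 - 1552 = -1399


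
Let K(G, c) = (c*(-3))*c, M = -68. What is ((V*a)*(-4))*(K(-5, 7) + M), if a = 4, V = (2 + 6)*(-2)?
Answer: -55040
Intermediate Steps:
V = -16 (V = 8*(-2) = -16)
K(G, c) = -3*c² (K(G, c) = (-3*c)*c = -3*c²)
((V*a)*(-4))*(K(-5, 7) + M) = (-16*4*(-4))*(-3*7² - 68) = (-64*(-4))*(-3*49 - 68) = 256*(-147 - 68) = 256*(-215) = -55040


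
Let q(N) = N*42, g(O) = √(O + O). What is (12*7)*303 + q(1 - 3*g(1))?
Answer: 25494 - 126*√2 ≈ 25316.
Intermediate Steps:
g(O) = √2*√O (g(O) = √(2*O) = √2*√O)
q(N) = 42*N
(12*7)*303 + q(1 - 3*g(1)) = (12*7)*303 + 42*(1 - 3*√2*√1) = 84*303 + 42*(1 - 3*√2) = 25452 + 42*(1 - 3*√2) = 25452 + (42 - 126*√2) = 25494 - 126*√2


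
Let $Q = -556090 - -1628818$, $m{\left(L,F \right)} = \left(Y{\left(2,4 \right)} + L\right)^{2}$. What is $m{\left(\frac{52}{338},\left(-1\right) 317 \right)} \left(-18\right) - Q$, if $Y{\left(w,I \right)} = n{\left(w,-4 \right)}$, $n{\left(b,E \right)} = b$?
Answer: $- \frac{181305144}{169} \approx -1.0728 \cdot 10^{6}$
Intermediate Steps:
$Y{\left(w,I \right)} = w$
$m{\left(L,F \right)} = \left(2 + L\right)^{2}$
$Q = 1072728$ ($Q = -556090 + 1628818 = 1072728$)
$m{\left(\frac{52}{338},\left(-1\right) 317 \right)} \left(-18\right) - Q = \left(2 + \frac{52}{338}\right)^{2} \left(-18\right) - 1072728 = \left(2 + 52 \cdot \frac{1}{338}\right)^{2} \left(-18\right) - 1072728 = \left(2 + \frac{2}{13}\right)^{2} \left(-18\right) - 1072728 = \left(\frac{28}{13}\right)^{2} \left(-18\right) - 1072728 = \frac{784}{169} \left(-18\right) - 1072728 = - \frac{14112}{169} - 1072728 = - \frac{181305144}{169}$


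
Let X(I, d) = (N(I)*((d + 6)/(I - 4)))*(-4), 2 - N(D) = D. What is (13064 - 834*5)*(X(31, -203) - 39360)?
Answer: -9655077368/27 ≈ -3.5760e+8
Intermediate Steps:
N(D) = 2 - D
X(I, d) = -4*(2 - I)*(6 + d)/(-4 + I) (X(I, d) = ((2 - I)*((d + 6)/(I - 4)))*(-4) = ((2 - I)*((6 + d)/(-4 + I)))*(-4) = ((2 - I)*(6 + d)/(-4 + I))*(-4) = -4*(2 - I)*(6 + d)/(-4 + I))
(13064 - 834*5)*(X(31, -203) - 39360) = (13064 - 834*5)*(4*(-2 + 31)*(6 - 203)/(-4 + 31) - 39360) = (13064 - 4170)*(4*29*(-197)/27 - 39360) = 8894*(4*(1/27)*29*(-197) - 39360) = 8894*(-22852/27 - 39360) = 8894*(-1085572/27) = -9655077368/27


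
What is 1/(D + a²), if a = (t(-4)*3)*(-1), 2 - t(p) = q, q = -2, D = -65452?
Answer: -1/65308 ≈ -1.5312e-5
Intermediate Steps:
t(p) = 4 (t(p) = 2 - 1*(-2) = 2 + 2 = 4)
a = -12 (a = (4*3)*(-1) = 12*(-1) = -12)
1/(D + a²) = 1/(-65452 + (-12)²) = 1/(-65452 + 144) = 1/(-65308) = -1/65308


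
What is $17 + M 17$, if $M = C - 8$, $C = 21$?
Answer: $238$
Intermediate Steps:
$M = 13$ ($M = 21 - 8 = 13$)
$17 + M 17 = 17 + 13 \cdot 17 = 17 + 221 = 238$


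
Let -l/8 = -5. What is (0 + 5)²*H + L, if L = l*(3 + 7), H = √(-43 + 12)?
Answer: 400 + 25*I*√31 ≈ 400.0 + 139.19*I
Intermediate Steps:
l = 40 (l = -8*(-5) = 40)
H = I*√31 (H = √(-31) = I*√31 ≈ 5.5678*I)
L = 400 (L = 40*(3 + 7) = 40*10 = 400)
(0 + 5)²*H + L = (0 + 5)²*(I*√31) + 400 = 5²*(I*√31) + 400 = 25*(I*√31) + 400 = 25*I*√31 + 400 = 400 + 25*I*√31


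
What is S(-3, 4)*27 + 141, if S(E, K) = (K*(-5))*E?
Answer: 1761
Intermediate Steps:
S(E, K) = -5*E*K (S(E, K) = (-5*K)*E = -5*E*K)
S(-3, 4)*27 + 141 = -5*(-3)*4*27 + 141 = 60*27 + 141 = 1620 + 141 = 1761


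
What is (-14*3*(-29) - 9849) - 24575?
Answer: -33206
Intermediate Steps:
(-14*3*(-29) - 9849) - 24575 = (-42*(-29) - 9849) - 24575 = (1218 - 9849) - 24575 = -8631 - 24575 = -33206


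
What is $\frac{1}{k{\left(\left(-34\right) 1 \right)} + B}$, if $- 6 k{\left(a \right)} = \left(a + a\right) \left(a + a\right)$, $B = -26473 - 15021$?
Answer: $- \frac{3}{126794} \approx -2.366 \cdot 10^{-5}$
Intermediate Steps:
$B = -41494$ ($B = -26473 - 15021 = -41494$)
$k{\left(a \right)} = - \frac{2 a^{2}}{3}$ ($k{\left(a \right)} = - \frac{\left(a + a\right) \left(a + a\right)}{6} = - \frac{2 a 2 a}{6} = - \frac{4 a^{2}}{6} = - \frac{2 a^{2}}{3}$)
$\frac{1}{k{\left(\left(-34\right) 1 \right)} + B} = \frac{1}{- \frac{2 \left(\left(-34\right) 1\right)^{2}}{3} - 41494} = \frac{1}{- \frac{2 \left(-34\right)^{2}}{3} - 41494} = \frac{1}{\left(- \frac{2}{3}\right) 1156 - 41494} = \frac{1}{- \frac{2312}{3} - 41494} = \frac{1}{- \frac{126794}{3}} = - \frac{3}{126794}$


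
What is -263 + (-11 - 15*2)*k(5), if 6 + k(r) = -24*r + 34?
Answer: 3509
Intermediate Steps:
k(r) = 28 - 24*r (k(r) = -6 + (-24*r + 34) = -6 + (34 - 24*r) = 28 - 24*r)
-263 + (-11 - 15*2)*k(5) = -263 + (-11 - 15*2)*(28 - 24*5) = -263 + (-11 - 30)*(28 - 120) = -263 - 41*(-92) = -263 + 3772 = 3509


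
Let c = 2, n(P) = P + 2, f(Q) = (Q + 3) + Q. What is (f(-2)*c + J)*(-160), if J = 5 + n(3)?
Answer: -1280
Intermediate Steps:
f(Q) = 3 + 2*Q (f(Q) = (3 + Q) + Q = 3 + 2*Q)
n(P) = 2 + P
J = 10 (J = 5 + (2 + 3) = 5 + 5 = 10)
(f(-2)*c + J)*(-160) = ((3 + 2*(-2))*2 + 10)*(-160) = ((3 - 4)*2 + 10)*(-160) = (-1*2 + 10)*(-160) = (-2 + 10)*(-160) = 8*(-160) = -1280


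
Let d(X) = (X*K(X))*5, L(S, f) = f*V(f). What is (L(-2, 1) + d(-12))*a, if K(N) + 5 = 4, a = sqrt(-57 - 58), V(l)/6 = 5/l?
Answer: 90*I*sqrt(115) ≈ 965.14*I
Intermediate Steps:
V(l) = 30/l (V(l) = 6*(5/l) = 30/l)
a = I*sqrt(115) (a = sqrt(-115) = I*sqrt(115) ≈ 10.724*I)
K(N) = -1 (K(N) = -5 + 4 = -1)
L(S, f) = 30 (L(S, f) = f*(30/f) = 30)
d(X) = -5*X (d(X) = (X*(-1))*5 = -X*5 = -5*X)
(L(-2, 1) + d(-12))*a = (30 - 5*(-12))*(I*sqrt(115)) = (30 + 60)*(I*sqrt(115)) = 90*(I*sqrt(115)) = 90*I*sqrt(115)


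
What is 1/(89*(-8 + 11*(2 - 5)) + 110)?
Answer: -1/3539 ≈ -0.00028257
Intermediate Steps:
1/(89*(-8 + 11*(2 - 5)) + 110) = 1/(89*(-8 + 11*(-3)) + 110) = 1/(89*(-8 - 33) + 110) = 1/(89*(-41) + 110) = 1/(-3649 + 110) = 1/(-3539) = -1/3539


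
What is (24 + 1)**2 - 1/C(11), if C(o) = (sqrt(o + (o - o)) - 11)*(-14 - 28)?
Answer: 262499/420 - sqrt(11)/4620 ≈ 625.00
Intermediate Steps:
C(o) = 462 - 42*sqrt(o) (C(o) = (sqrt(o + 0) - 11)*(-42) = (sqrt(o) - 11)*(-42) = (-11 + sqrt(o))*(-42) = 462 - 42*sqrt(o))
(24 + 1)**2 - 1/C(11) = (24 + 1)**2 - 1/(462 - 42*sqrt(11)) = 25**2 - 1/(462 - 42*sqrt(11)) = 625 - 1/(462 - 42*sqrt(11))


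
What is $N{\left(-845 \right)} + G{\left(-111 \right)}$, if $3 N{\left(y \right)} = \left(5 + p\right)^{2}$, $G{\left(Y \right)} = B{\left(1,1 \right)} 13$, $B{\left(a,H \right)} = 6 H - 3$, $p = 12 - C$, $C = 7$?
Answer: $\frac{217}{3} \approx 72.333$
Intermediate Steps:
$p = 5$ ($p = 12 - 7 = 5$)
$B{\left(a,H \right)} = -3 + 6 H$
$G{\left(Y \right)} = 39$ ($G{\left(Y \right)} = \left(-3 + 6 \cdot 1\right) 13 = \left(-3 + 6\right) 13 = 3 \cdot 13 = 39$)
$N{\left(y \right)} = \frac{100}{3}$ ($N{\left(y \right)} = \frac{\left(5 + 5\right)^{2}}{3} = \frac{10^{2}}{3} = \frac{1}{3} \cdot 100 = \frac{100}{3}$)
$N{\left(-845 \right)} + G{\left(-111 \right)} = \frac{100}{3} + 39 = \frac{217}{3}$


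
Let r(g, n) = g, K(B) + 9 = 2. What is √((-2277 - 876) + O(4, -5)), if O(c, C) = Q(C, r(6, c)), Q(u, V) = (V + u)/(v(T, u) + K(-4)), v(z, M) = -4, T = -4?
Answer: 2*I*√95381/11 ≈ 56.152*I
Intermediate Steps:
K(B) = -7 (K(B) = -9 + 2 = -7)
Q(u, V) = -V/11 - u/11 (Q(u, V) = (V + u)/(-4 - 7) = (V + u)/(-11) = (V + u)*(-1/11) = -V/11 - u/11)
O(c, C) = -6/11 - C/11 (O(c, C) = -1/11*6 - C/11 = -6/11 - C/11)
√((-2277 - 876) + O(4, -5)) = √((-2277 - 876) + (-6/11 - 1/11*(-5))) = √(-3153 + (-6/11 + 5/11)) = √(-3153 - 1/11) = √(-34684/11) = 2*I*√95381/11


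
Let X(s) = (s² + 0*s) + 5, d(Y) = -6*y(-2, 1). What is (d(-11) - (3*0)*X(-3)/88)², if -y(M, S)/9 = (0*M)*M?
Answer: 0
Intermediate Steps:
y(M, S) = 0 (y(M, S) = -9*0*M*M = -0*M = -9*0 = 0)
d(Y) = 0 (d(Y) = -6*0 = 0)
X(s) = 5 + s² (X(s) = (s² + 0) + 5 = s² + 5 = 5 + s²)
(d(-11) - (3*0)*X(-3)/88)² = (0 - (3*0)*(5 + (-3)²)/88)² = (0 - 0*(5 + 9)/88)² = (0 - 0*14/88)² = (0 - 0/88)² = (0 - 1*0)² = (0 + 0)² = 0² = 0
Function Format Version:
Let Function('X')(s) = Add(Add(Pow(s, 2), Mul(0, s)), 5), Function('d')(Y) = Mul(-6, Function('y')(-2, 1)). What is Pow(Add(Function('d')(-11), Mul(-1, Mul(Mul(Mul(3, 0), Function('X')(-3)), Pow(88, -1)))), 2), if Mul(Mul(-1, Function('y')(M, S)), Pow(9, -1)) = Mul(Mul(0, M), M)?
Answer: 0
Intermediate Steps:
Function('y')(M, S) = 0 (Function('y')(M, S) = Mul(-9, Mul(Mul(0, M), M)) = Mul(-9, Mul(0, M)) = Mul(-9, 0) = 0)
Function('d')(Y) = 0 (Function('d')(Y) = Mul(-6, 0) = 0)
Function('X')(s) = Add(5, Pow(s, 2)) (Function('X')(s) = Add(Add(Pow(s, 2), 0), 5) = Add(Pow(s, 2), 5) = Add(5, Pow(s, 2)))
Pow(Add(Function('d')(-11), Mul(-1, Mul(Mul(Mul(3, 0), Function('X')(-3)), Pow(88, -1)))), 2) = Pow(Add(0, Mul(-1, Mul(Mul(Mul(3, 0), Add(5, Pow(-3, 2))), Pow(88, -1)))), 2) = Pow(Add(0, Mul(-1, Mul(Mul(0, Add(5, 9)), Rational(1, 88)))), 2) = Pow(Add(0, Mul(-1, Mul(Mul(0, 14), Rational(1, 88)))), 2) = Pow(Add(0, Mul(-1, Mul(0, Rational(1, 88)))), 2) = Pow(Add(0, Mul(-1, 0)), 2) = Pow(Add(0, 0), 2) = Pow(0, 2) = 0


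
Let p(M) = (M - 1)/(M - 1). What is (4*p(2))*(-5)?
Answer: -20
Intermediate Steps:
p(M) = 1 (p(M) = (-1 + M)/(-1 + M) = 1)
(4*p(2))*(-5) = (4*1)*(-5) = 4*(-5) = -20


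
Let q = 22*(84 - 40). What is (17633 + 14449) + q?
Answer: 33050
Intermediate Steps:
q = 968 (q = 22*44 = 968)
(17633 + 14449) + q = (17633 + 14449) + 968 = 32082 + 968 = 33050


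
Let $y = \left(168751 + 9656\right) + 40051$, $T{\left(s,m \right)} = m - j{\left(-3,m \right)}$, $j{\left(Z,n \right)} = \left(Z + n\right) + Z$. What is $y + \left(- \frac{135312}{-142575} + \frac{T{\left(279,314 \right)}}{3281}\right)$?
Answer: $\frac{34064200443824}{155929525} \approx 2.1846 \cdot 10^{5}$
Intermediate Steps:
$j{\left(Z,n \right)} = n + 2 Z$
$T{\left(s,m \right)} = 6$ ($T{\left(s,m \right)} = m - \left(m + 2 \left(-3\right)\right) = m - \left(m - 6\right) = m - \left(-6 + m\right) = 6$)
$y = 218458$ ($y = 178407 + 40051 = 218458$)
$y + \left(- \frac{135312}{-142575} + \frac{T{\left(279,314 \right)}}{3281}\right) = 218458 + \left(- \frac{135312}{-142575} + \frac{6}{3281}\right) = 218458 + \left(\left(-135312\right) \left(- \frac{1}{142575}\right) + 6 \cdot \frac{1}{3281}\right) = 218458 + \left(\frac{45104}{47525} + \frac{6}{3281}\right) = 218458 + \frac{148271374}{155929525} = \frac{34064200443824}{155929525}$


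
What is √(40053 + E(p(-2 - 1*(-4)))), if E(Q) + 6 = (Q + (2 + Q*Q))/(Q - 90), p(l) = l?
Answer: 2*√1211419/11 ≈ 200.12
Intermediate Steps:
E(Q) = -6 + (2 + Q + Q²)/(-90 + Q) (E(Q) = -6 + (Q + (2 + Q*Q))/(Q - 90) = -6 + (Q + (2 + Q²))/(-90 + Q) = -6 + (2 + Q + Q²)/(-90 + Q))
√(40053 + E(p(-2 - 1*(-4)))) = √(40053 + (542 + (-2 - 1*(-4))² - 5*(-2 - 1*(-4)))/(-90 + (-2 - 1*(-4)))) = √(40053 + (542 + (-2 + 4)² - 5*(-2 + 4))/(-90 + (-2 + 4))) = √(40053 + (542 + 2² - 5*2)/(-90 + 2)) = √(40053 + (542 + 4 - 10)/(-88)) = √(40053 - 1/88*536) = √(40053 - 67/11) = √(440516/11) = 2*√1211419/11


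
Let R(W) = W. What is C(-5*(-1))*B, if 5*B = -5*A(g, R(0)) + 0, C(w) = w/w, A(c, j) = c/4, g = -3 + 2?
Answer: ¼ ≈ 0.25000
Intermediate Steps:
g = -1
A(c, j) = c/4 (A(c, j) = c*(¼) = c/4)
C(w) = 1
B = ¼ (B = (-5*(-1)/4 + 0)/5 = (-5*(-¼) + 0)/5 = (5/4 + 0)/5 = (⅕)*(5/4) = ¼ ≈ 0.25000)
C(-5*(-1))*B = 1*(¼) = ¼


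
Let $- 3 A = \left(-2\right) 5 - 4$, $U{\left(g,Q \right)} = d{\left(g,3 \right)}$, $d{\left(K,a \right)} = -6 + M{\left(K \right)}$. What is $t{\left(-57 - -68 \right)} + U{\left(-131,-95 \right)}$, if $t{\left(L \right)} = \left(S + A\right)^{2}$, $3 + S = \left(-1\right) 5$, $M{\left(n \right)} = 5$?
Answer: $\frac{91}{9} \approx 10.111$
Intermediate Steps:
$S = -8$ ($S = -3 - 5 = -8$)
$d{\left(K,a \right)} = -1$ ($d{\left(K,a \right)} = -6 + 5 = -1$)
$U{\left(g,Q \right)} = -1$
$A = \frac{14}{3}$ ($A = - \frac{\left(-2\right) 5 - 4}{3} = - \frac{-10 - 4}{3} = \left(- \frac{1}{3}\right) \left(-14\right) = \frac{14}{3} \approx 4.6667$)
$t{\left(L \right)} = \frac{100}{9}$ ($t{\left(L \right)} = \left(-8 + \frac{14}{3}\right)^{2} = \left(- \frac{10}{3}\right)^{2} = \frac{100}{9}$)
$t{\left(-57 - -68 \right)} + U{\left(-131,-95 \right)} = \frac{100}{9} - 1 = \frac{91}{9}$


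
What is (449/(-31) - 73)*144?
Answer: -390528/31 ≈ -12598.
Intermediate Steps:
(449/(-31) - 73)*144 = (449*(-1/31) - 73)*144 = (-449/31 - 73)*144 = -2712/31*144 = -390528/31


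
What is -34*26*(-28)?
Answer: 24752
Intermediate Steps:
-34*26*(-28) = -884*(-28) = 24752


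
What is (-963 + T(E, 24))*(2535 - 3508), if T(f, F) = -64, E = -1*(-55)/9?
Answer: 999271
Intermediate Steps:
E = 55/9 (E = 55*(1/9) = 55/9 ≈ 6.1111)
(-963 + T(E, 24))*(2535 - 3508) = (-963 - 64)*(2535 - 3508) = -1027*(-973) = 999271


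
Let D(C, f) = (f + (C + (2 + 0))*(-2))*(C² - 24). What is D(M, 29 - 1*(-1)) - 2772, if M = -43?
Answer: 201628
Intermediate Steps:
D(C, f) = (-24 + C²)*(-4 + f - 2*C) (D(C, f) = (f + (C + 2)*(-2))*(-24 + C²) = (f + (2 + C)*(-2))*(-24 + C²) = (f + (-4 - 2*C))*(-24 + C²) = (-4 + f - 2*C)*(-24 + C²) = (-24 + C²)*(-4 + f - 2*C))
D(M, 29 - 1*(-1)) - 2772 = (96 - 24*(29 - 1*(-1)) - 4*(-43)² - 2*(-43)³ + 48*(-43) + (29 - 1*(-1))*(-43)²) - 2772 = (96 - 24*(29 + 1) - 4*1849 - 2*(-79507) - 2064 + (29 + 1)*1849) - 2772 = (96 - 24*30 - 7396 + 159014 - 2064 + 30*1849) - 2772 = (96 - 720 - 7396 + 159014 - 2064 + 55470) - 2772 = 204400 - 2772 = 201628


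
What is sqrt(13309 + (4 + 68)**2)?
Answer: sqrt(18493) ≈ 135.99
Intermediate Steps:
sqrt(13309 + (4 + 68)**2) = sqrt(13309 + 72**2) = sqrt(13309 + 5184) = sqrt(18493)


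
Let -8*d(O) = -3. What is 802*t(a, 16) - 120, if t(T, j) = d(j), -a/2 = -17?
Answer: 723/4 ≈ 180.75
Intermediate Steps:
d(O) = 3/8 (d(O) = -1/8*(-3) = 3/8)
a = 34 (a = -2*(-17) = 34)
t(T, j) = 3/8
802*t(a, 16) - 120 = 802*(3/8) - 120 = 1203/4 - 120 = 723/4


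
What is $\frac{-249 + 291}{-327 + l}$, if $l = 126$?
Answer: $- \frac{14}{67} \approx -0.20896$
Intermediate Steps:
$\frac{-249 + 291}{-327 + l} = \frac{-249 + 291}{-327 + 126} = \frac{42}{-201} = 42 \left(- \frac{1}{201}\right) = - \frac{14}{67}$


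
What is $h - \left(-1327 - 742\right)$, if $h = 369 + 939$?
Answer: $3377$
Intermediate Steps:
$h = 1308$
$h - \left(-1327 - 742\right) = 1308 - \left(-1327 - 742\right) = 1308 - -2069 = 1308 + 2069 = 3377$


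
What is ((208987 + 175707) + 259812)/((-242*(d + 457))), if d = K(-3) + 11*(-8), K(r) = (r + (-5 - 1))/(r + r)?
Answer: -644506/89661 ≈ -7.1883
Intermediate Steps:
K(r) = (-6 + r)/(2*r) (K(r) = (r - 6)/((2*r)) = (-6 + r)*(1/(2*r)) = (-6 + r)/(2*r))
d = -173/2 (d = (½)*(-6 - 3)/(-3) + 11*(-8) = (½)*(-⅓)*(-9) - 88 = 3/2 - 88 = -173/2 ≈ -86.500)
((208987 + 175707) + 259812)/((-242*(d + 457))) = ((208987 + 175707) + 259812)/((-242*(-173/2 + 457))) = (384694 + 259812)/((-242*741/2)) = 644506/(-89661) = 644506*(-1/89661) = -644506/89661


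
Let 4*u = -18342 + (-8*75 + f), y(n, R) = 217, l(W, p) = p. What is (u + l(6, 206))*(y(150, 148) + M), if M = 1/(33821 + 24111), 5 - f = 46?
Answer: -228281237955/231728 ≈ -9.8513e+5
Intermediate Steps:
f = -41 (f = 5 - 1*46 = 5 - 46 = -41)
M = 1/57932 ≈ 1.7262e-5
u = -18983/4 (u = (-18342 + (-8*75 - 41))/4 = (-18342 + (-600 - 41))/4 = (-18342 - 641)/4 = (1/4)*(-18983) = -18983/4 ≈ -4745.8)
(u + l(6, 206))*(y(150, 148) + M) = (-18983/4 + 206)*(217 + 1/57932) = -18159/4*12571245/57932 = -228281237955/231728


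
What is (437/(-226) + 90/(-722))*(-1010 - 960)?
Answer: 165408095/40793 ≈ 4054.8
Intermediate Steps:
(437/(-226) + 90/(-722))*(-1010 - 960) = (437*(-1/226) + 90*(-1/722))*(-1970) = (-437/226 - 45/361)*(-1970) = -167927/81586*(-1970) = 165408095/40793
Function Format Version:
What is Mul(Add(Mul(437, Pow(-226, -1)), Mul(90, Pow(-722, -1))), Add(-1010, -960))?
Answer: Rational(165408095, 40793) ≈ 4054.8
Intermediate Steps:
Mul(Add(Mul(437, Pow(-226, -1)), Mul(90, Pow(-722, -1))), Add(-1010, -960)) = Mul(Add(Mul(437, Rational(-1, 226)), Mul(90, Rational(-1, 722))), -1970) = Mul(Add(Rational(-437, 226), Rational(-45, 361)), -1970) = Mul(Rational(-167927, 81586), -1970) = Rational(165408095, 40793)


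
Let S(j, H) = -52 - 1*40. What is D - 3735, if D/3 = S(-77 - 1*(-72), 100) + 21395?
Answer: 60174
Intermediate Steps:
S(j, H) = -92 (S(j, H) = -52 - 40 = -92)
D = 63909 (D = 3*(-92 + 21395) = 3*21303 = 63909)
D - 3735 = 63909 - 3735 = 60174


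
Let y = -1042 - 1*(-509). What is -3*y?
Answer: 1599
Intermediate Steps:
y = -533 (y = -1042 + 509 = -533)
-3*y = -3*(-533) = 1599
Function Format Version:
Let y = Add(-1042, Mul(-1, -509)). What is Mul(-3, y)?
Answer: 1599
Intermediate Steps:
y = -533 (y = Add(-1042, 509) = -533)
Mul(-3, y) = Mul(-3, -533) = 1599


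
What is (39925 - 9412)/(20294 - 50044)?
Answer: -4359/4250 ≈ -1.0256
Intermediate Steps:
(39925 - 9412)/(20294 - 50044) = 30513/(-29750) = 30513*(-1/29750) = -4359/4250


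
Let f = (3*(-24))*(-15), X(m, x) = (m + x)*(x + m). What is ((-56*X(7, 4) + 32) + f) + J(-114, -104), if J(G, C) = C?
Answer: -5768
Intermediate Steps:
X(m, x) = (m + x)² (X(m, x) = (m + x)*(m + x) = (m + x)²)
f = 1080 (f = -72*(-15) = 1080)
((-56*X(7, 4) + 32) + f) + J(-114, -104) = ((-56*(7 + 4)² + 32) + 1080) - 104 = ((-56*11² + 32) + 1080) - 104 = ((-56*121 + 32) + 1080) - 104 = ((-6776 + 32) + 1080) - 104 = (-6744 + 1080) - 104 = -5664 - 104 = -5768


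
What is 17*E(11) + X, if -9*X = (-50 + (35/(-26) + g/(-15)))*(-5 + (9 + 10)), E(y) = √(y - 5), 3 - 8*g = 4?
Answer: 560609/7020 + 17*√6 ≈ 121.50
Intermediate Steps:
g = -⅛ (g = 3/8 - ⅛*4 = 3/8 - ½ = -⅛ ≈ -0.12500)
E(y) = √(-5 + y)
X = 560609/7020 (X = -(-50 + (35/(-26) - ⅛/(-15)))*(-5 + (9 + 10))/9 = -(-50 + (35*(-1/26) - ⅛*(-1/15)))*(-5 + 19)/9 = -(-50 + (-35/26 + 1/120))*14/9 = -(-50 - 2087/1560)*14/9 = -(-80087)*14/14040 = -⅑*(-560609/780) = 560609/7020 ≈ 79.859)
17*E(11) + X = 17*√(-5 + 11) + 560609/7020 = 17*√6 + 560609/7020 = 560609/7020 + 17*√6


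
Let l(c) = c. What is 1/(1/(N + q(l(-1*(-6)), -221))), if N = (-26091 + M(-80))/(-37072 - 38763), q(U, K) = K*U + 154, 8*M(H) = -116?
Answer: -177705029/151670 ≈ -1171.7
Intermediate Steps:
M(H) = -29/2 (M(H) = (1/8)*(-116) = -29/2)
q(U, K) = 154 + K*U
N = 52211/151670 (N = (-26091 - 29/2)/(-37072 - 38763) = -52211/2/(-75835) = -52211/2*(-1/75835) = 52211/151670 ≈ 0.34424)
1/(1/(N + q(l(-1*(-6)), -221))) = 1/(1/(52211/151670 + (154 - (-221)*(-6)))) = 1/(1/(52211/151670 + (154 - 221*6))) = 1/(1/(52211/151670 + (154 - 1326))) = 1/(1/(52211/151670 - 1172)) = 1/(1/(-177705029/151670)) = 1/(-151670/177705029) = -177705029/151670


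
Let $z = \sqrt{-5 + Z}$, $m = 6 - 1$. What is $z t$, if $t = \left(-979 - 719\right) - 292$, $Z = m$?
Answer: $0$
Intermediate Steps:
$m = 5$ ($m = 6 - 1 = 5$)
$Z = 5$
$z = 0$ ($z = \sqrt{-5 + 5} = \sqrt{0} = 0$)
$t = -1990$ ($t = -1698 - 292 = -1990$)
$z t = 0 \left(-1990\right) = 0$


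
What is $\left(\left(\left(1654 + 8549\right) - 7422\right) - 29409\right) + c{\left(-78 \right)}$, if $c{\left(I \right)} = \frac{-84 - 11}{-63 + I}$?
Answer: $- \frac{3754453}{141} \approx -26627.0$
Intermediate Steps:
$c{\left(I \right)} = - \frac{95}{-63 + I}$
$\left(\left(\left(1654 + 8549\right) - 7422\right) - 29409\right) + c{\left(-78 \right)} = \left(\left(\left(1654 + 8549\right) - 7422\right) - 29409\right) - \frac{95}{-63 - 78} = \left(\left(10203 - 7422\right) - 29409\right) - \frac{95}{-141} = \left(2781 - 29409\right) - - \frac{95}{141} = -26628 + \frac{95}{141} = - \frac{3754453}{141}$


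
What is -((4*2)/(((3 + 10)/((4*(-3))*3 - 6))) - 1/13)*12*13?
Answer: 4044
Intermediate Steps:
-((4*2)/(((3 + 10)/((4*(-3))*3 - 6))) - 1/13)*12*13 = -(8/((13/(-12*3 - 6))) - 1*1/13)*12*13 = -(8/((13/(-36 - 6))) - 1/13)*12*13 = -(8/((13/(-42))) - 1/13)*12*13 = -(8/((13*(-1/42))) - 1/13)*12*13 = -(8/(-13/42) - 1/13)*12*13 = -(8*(-42/13) - 1/13)*12*13 = -(-336/13 - 1/13)*12*13 = -(-337/13*12)*13 = -(-4044)*13/13 = -1*(-4044) = 4044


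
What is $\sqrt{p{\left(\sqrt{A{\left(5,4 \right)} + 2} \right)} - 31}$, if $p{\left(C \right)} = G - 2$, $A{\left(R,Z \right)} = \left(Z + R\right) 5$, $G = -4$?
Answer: $i \sqrt{37} \approx 6.0828 i$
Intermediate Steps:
$A{\left(R,Z \right)} = 5 R + 5 Z$ ($A{\left(R,Z \right)} = \left(R + Z\right) 5 = 5 R + 5 Z$)
$p{\left(C \right)} = -6$ ($p{\left(C \right)} = -4 - 2 = -6$)
$\sqrt{p{\left(\sqrt{A{\left(5,4 \right)} + 2} \right)} - 31} = \sqrt{-6 - 31} = \sqrt{-37} = i \sqrt{37}$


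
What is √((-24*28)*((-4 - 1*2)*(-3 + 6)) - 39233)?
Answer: I*√27137 ≈ 164.73*I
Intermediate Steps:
√((-24*28)*((-4 - 1*2)*(-3 + 6)) - 39233) = √(-672*(-4 - 2)*3 - 39233) = √(-(-4032)*3 - 39233) = √(-672*(-18) - 39233) = √(12096 - 39233) = √(-27137) = I*√27137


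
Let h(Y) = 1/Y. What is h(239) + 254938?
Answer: 60930183/239 ≈ 2.5494e+5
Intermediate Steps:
h(239) + 254938 = 1/239 + 254938 = 60930183/239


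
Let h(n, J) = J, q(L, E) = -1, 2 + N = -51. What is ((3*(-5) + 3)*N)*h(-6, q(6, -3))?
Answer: -636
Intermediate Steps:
N = -53 (N = -2 - 51 = -53)
((3*(-5) + 3)*N)*h(-6, q(6, -3)) = ((3*(-5) + 3)*(-53))*(-1) = ((-15 + 3)*(-53))*(-1) = -12*(-53)*(-1) = 636*(-1) = -636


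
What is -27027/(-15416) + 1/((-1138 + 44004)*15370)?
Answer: 4451687579189/2539209518680 ≈ 1.7532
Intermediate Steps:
-27027/(-15416) + 1/((-1138 + 44004)*15370) = -27027*(-1/15416) + (1/15370)/42866 = 27027/15416 + (1/42866)*(1/15370) = 27027/15416 + 1/658850420 = 4451687579189/2539209518680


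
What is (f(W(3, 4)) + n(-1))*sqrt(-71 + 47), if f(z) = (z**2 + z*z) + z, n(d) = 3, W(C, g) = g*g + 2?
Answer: 1338*I*sqrt(6) ≈ 3277.4*I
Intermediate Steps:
W(C, g) = 2 + g**2 (W(C, g) = g**2 + 2 = 2 + g**2)
f(z) = z + 2*z**2 (f(z) = (z**2 + z**2) + z = 2*z**2 + z = z + 2*z**2)
(f(W(3, 4)) + n(-1))*sqrt(-71 + 47) = ((2 + 4**2)*(1 + 2*(2 + 4**2)) + 3)*sqrt(-71 + 47) = ((2 + 16)*(1 + 2*(2 + 16)) + 3)*sqrt(-24) = (18*(1 + 2*18) + 3)*(2*I*sqrt(6)) = (18*(1 + 36) + 3)*(2*I*sqrt(6)) = (18*37 + 3)*(2*I*sqrt(6)) = (666 + 3)*(2*I*sqrt(6)) = 669*(2*I*sqrt(6)) = 1338*I*sqrt(6)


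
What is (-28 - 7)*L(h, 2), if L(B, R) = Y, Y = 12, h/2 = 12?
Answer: -420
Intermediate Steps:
h = 24 (h = 2*12 = 24)
L(B, R) = 12
(-28 - 7)*L(h, 2) = (-28 - 7)*12 = -35*12 = -420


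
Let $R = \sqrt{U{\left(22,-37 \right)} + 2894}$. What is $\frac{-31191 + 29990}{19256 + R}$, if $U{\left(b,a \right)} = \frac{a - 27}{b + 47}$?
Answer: $- \frac{797862732}{12792277181} + \frac{1201 \sqrt{13773918}}{25584554362} \approx -0.062196$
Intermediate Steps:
$U{\left(b,a \right)} = \frac{-27 + a}{47 + b}$
$R = \frac{\sqrt{13773918}}{69}$ ($R = \sqrt{\frac{-27 - 37}{47 + 22} + 2894} = \sqrt{\frac{1}{69} \left(-64\right) + 2894} = \sqrt{- \frac{64}{69} + 2894} = \sqrt{\frac{199622}{69}} = \frac{\sqrt{13773918}}{69} \approx 53.787$)
$\frac{-31191 + 29990}{19256 + R} = \frac{-31191 + 29990}{19256 + \frac{\sqrt{13773918}}{69}} = - \frac{1201}{19256 + \frac{\sqrt{13773918}}{69}}$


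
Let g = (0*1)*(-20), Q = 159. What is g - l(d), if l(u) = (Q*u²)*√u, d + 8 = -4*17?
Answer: -1836768*I*√19 ≈ -8.0063e+6*I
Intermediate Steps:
d = -76 (d = -8 - 4*17 = -8 - 68 = -76)
l(u) = 159*u^(5/2) (l(u) = (159*u²)*√u = 159*u^(5/2))
g = 0 (g = 0*(-20) = 0)
g - l(d) = 0 - 159*(-76)^(5/2) = 0 - 159*11552*I*√19 = 0 - 1836768*I*√19 = -1836768*I*√19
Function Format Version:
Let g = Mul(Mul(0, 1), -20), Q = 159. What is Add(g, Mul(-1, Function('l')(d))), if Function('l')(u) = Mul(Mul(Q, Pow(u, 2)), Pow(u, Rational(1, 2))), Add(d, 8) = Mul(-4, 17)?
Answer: Mul(-1836768, I, Pow(19, Rational(1, 2))) ≈ Mul(-8.0063e+6, I)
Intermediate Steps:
d = -76 (d = Add(-8, Mul(-4, 17)) = Add(-8, -68) = -76)
Function('l')(u) = Mul(159, Pow(u, Rational(5, 2))) (Function('l')(u) = Mul(Mul(159, Pow(u, 2)), Pow(u, Rational(1, 2))) = Mul(159, Pow(u, Rational(5, 2))))
g = 0 (g = Mul(0, -20) = 0)
Add(g, Mul(-1, Function('l')(d))) = Add(0, Mul(-1, Mul(159, Pow(-76, Rational(5, 2))))) = Add(0, Mul(-1, Mul(159, Mul(11552, I, Pow(19, Rational(1, 2)))))) = Add(0, Mul(-1, Mul(1836768, I, Pow(19, Rational(1, 2))))) = Add(0, Mul(-1836768, I, Pow(19, Rational(1, 2)))) = Mul(-1836768, I, Pow(19, Rational(1, 2)))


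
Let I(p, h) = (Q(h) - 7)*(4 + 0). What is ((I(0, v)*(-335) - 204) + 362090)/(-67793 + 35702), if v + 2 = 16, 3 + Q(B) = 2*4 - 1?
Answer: -365906/32091 ≈ -11.402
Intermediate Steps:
Q(B) = 4 (Q(B) = -3 + (2*4 - 1) = -3 + (8 - 1) = -3 + 7 = 4)
v = 14 (v = -2 + 16 = 14)
I(p, h) = -12 (I(p, h) = (4 - 7)*(4 + 0) = -3*4 = -12)
((I(0, v)*(-335) - 204) + 362090)/(-67793 + 35702) = ((-12*(-335) - 204) + 362090)/(-67793 + 35702) = ((4020 - 204) + 362090)/(-32091) = (3816 + 362090)*(-1/32091) = 365906*(-1/32091) = -365906/32091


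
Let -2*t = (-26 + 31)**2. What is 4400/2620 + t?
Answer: -2835/262 ≈ -10.821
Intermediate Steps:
t = -25/2 (t = -(-26 + 31)**2/2 = -1/2*5**2 = -1/2*25 = -25/2 ≈ -12.500)
4400/2620 + t = 4400/2620 - 25/2 = 4400*(1/2620) - 25/2 = 220/131 - 25/2 = -2835/262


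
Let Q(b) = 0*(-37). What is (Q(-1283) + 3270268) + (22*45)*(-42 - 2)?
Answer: 3226708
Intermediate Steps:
Q(b) = 0
(Q(-1283) + 3270268) + (22*45)*(-42 - 2) = (0 + 3270268) + (22*45)*(-42 - 2) = 3270268 + 990*(-44) = 3270268 - 43560 = 3226708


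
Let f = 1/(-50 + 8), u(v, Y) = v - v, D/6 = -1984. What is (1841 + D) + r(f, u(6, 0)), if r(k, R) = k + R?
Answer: -422647/42 ≈ -10063.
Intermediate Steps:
D = -11904 (D = 6*(-1984) = -11904)
u(v, Y) = 0
f = -1/42 (f = 1/(-42) = -1/42 ≈ -0.023810)
r(k, R) = R + k
(1841 + D) + r(f, u(6, 0)) = (1841 - 11904) + (0 - 1/42) = -10063 - 1/42 = -422647/42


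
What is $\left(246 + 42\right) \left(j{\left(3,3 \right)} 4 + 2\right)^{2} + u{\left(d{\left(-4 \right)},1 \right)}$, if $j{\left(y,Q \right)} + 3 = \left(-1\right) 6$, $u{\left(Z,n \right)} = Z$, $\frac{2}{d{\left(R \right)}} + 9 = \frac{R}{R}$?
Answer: $\frac{1331711}{4} \approx 3.3293 \cdot 10^{5}$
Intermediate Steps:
$d{\left(R \right)} = - \frac{1}{4}$ ($d{\left(R \right)} = \frac{2}{-9 + \frac{R}{R}} = \frac{2}{-9 + 1} = \frac{2}{-8} = 2 \left(- \frac{1}{8}\right) = - \frac{1}{4}$)
$j{\left(y,Q \right)} = -9$ ($j{\left(y,Q \right)} = -3 - 6 = -9$)
$\left(246 + 42\right) \left(j{\left(3,3 \right)} 4 + 2\right)^{2} + u{\left(d{\left(-4 \right)},1 \right)} = \left(246 + 42\right) \left(\left(-9\right) 4 + 2\right)^{2} - \frac{1}{4} = 288 \left(-36 + 2\right)^{2} - \frac{1}{4} = 288 \left(-34\right)^{2} - \frac{1}{4} = 288 \cdot 1156 - \frac{1}{4} = 332928 - \frac{1}{4} = \frac{1331711}{4}$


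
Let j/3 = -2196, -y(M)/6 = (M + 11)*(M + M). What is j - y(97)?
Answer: 119124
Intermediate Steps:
y(M) = -12*M*(11 + M) (y(M) = -6*(M + 11)*(M + M) = -6*(11 + M)*2*M = -12*M*(11 + M))
j = -6588 (j = 3*(-2196) = -6588)
j - y(97) = -6588 - (-12)*97*(11 + 97) = -6588 - (-12)*97*108 = -6588 - 1*(-125712) = -6588 + 125712 = 119124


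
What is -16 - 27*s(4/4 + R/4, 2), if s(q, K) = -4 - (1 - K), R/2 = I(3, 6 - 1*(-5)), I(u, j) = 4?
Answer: 65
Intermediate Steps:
R = 8 (R = 2*4 = 8)
s(q, K) = -5 + K (s(q, K) = -4 + (-1 + K) = -5 + K)
-16 - 27*s(4/4 + R/4, 2) = -16 - 27*(-5 + 2) = -16 - 27*(-3) = -16 + 81 = 65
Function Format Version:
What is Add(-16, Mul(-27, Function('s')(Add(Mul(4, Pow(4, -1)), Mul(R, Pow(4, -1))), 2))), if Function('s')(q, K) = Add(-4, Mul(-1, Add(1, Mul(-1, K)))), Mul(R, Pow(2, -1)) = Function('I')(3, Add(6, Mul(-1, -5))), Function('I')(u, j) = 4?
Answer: 65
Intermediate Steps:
R = 8 (R = Mul(2, 4) = 8)
Function('s')(q, K) = Add(-5, K) (Function('s')(q, K) = Add(-4, Add(-1, K)) = Add(-5, K))
Add(-16, Mul(-27, Function('s')(Add(Mul(4, Pow(4, -1)), Mul(R, Pow(4, -1))), 2))) = Add(-16, Mul(-27, Add(-5, 2))) = Add(-16, Mul(-27, -3)) = Add(-16, 81) = 65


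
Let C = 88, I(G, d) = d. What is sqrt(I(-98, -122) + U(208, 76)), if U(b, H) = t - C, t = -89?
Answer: I*sqrt(299) ≈ 17.292*I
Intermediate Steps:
U(b, H) = -177 (U(b, H) = -89 - 1*88 = -89 - 88 = -177)
sqrt(I(-98, -122) + U(208, 76)) = sqrt(-122 - 177) = sqrt(-299) = I*sqrt(299)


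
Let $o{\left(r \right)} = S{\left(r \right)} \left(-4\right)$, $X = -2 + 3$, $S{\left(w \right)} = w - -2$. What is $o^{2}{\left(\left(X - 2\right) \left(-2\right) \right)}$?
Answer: $256$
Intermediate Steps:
$S{\left(w \right)} = 2 + w$ ($S{\left(w \right)} = w + 2 = 2 + w$)
$X = 1$
$o{\left(r \right)} = -8 - 4 r$ ($o{\left(r \right)} = \left(2 + r\right) \left(-4\right) = -8 - 4 r$)
$o^{2}{\left(\left(X - 2\right) \left(-2\right) \right)} = \left(-8 - 4 \left(1 - 2\right) \left(-2\right)\right)^{2} = \left(-8 - 4 \left(\left(-1\right) \left(-2\right)\right)\right)^{2} = \left(-8 - 8\right)^{2} = \left(-16\right)^{2} = 256$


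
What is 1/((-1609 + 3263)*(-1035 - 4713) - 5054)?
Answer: -1/9512246 ≈ -1.0513e-7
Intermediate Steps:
1/((-1609 + 3263)*(-1035 - 4713) - 5054) = 1/(1654*(-5748) - 5054) = 1/(-9507192 - 5054) = 1/(-9512246) = -1/9512246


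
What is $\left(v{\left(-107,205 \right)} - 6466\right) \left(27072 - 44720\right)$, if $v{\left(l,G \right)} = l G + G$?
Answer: $497603008$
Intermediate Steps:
$v{\left(l,G \right)} = G + G l$ ($v{\left(l,G \right)} = G l + G = G + G l$)
$\left(v{\left(-107,205 \right)} - 6466\right) \left(27072 - 44720\right) = \left(205 \left(1 - 107\right) - 6466\right) \left(27072 - 44720\right) = \left(205 \left(-106\right) - 6466\right) \left(-17648\right) = \left(-21730 - 6466\right) \left(-17648\right) = \left(-28196\right) \left(-17648\right) = 497603008$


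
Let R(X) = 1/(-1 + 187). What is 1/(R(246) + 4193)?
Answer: 186/779899 ≈ 0.00023849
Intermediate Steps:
R(X) = 1/186
1/(R(246) + 4193) = 1/(1/186 + 4193) = 1/(779899/186) = 186/779899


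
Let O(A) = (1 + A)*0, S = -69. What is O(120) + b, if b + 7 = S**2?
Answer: 4754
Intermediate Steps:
O(A) = 0
b = 4754 (b = -7 + (-69)**2 = -7 + 4761 = 4754)
O(120) + b = 0 + 4754 = 4754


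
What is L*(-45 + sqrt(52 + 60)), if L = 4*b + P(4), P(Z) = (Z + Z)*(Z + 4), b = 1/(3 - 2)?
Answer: -3060 + 272*sqrt(7) ≈ -2340.4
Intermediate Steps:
b = 1 (b = 1/1 = 1)
P(Z) = 2*Z*(4 + Z) (P(Z) = (2*Z)*(4 + Z) = 2*Z*(4 + Z))
L = 68 (L = 4*1 + 2*4*(4 + 4) = 4 + 2*4*8 = 4 + 64 = 68)
L*(-45 + sqrt(52 + 60)) = 68*(-45 + sqrt(52 + 60)) = 68*(-45 + sqrt(112)) = 68*(-45 + 4*sqrt(7)) = -3060 + 272*sqrt(7)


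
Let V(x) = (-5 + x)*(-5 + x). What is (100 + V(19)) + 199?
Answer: 495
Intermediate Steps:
V(x) = (-5 + x)**2
(100 + V(19)) + 199 = (100 + (-5 + 19)**2) + 199 = (100 + 14**2) + 199 = (100 + 196) + 199 = 296 + 199 = 495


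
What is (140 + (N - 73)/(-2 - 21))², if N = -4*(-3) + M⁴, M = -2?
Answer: 10660225/529 ≈ 20152.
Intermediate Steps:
N = 28 (N = -4*(-3) + (-2)⁴ = 12 + 16 = 28)
(140 + (N - 73)/(-2 - 21))² = (140 + (28 - 73)/(-2 - 21))² = (140 - 45/(-23))² = (140 - 45*(-1/23))² = (140 + 45/23)² = (3265/23)² = 10660225/529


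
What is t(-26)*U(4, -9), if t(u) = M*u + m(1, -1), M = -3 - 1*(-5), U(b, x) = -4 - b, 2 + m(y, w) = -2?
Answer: 448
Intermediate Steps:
m(y, w) = -4 (m(y, w) = -2 - 2 = -4)
M = 2 (M = -3 + 5 = 2)
t(u) = -4 + 2*u (t(u) = 2*u - 4 = -4 + 2*u)
t(-26)*U(4, -9) = (-4 + 2*(-26))*(-4 - 1*4) = (-4 - 52)*(-4 - 4) = -56*(-8) = 448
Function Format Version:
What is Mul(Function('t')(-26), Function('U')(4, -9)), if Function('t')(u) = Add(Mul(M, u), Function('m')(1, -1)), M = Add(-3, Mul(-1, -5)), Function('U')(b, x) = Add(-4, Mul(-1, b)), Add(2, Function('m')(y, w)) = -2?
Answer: 448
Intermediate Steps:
Function('m')(y, w) = -4 (Function('m')(y, w) = Add(-2, -2) = -4)
M = 2 (M = Add(-3, 5) = 2)
Function('t')(u) = Add(-4, Mul(2, u)) (Function('t')(u) = Add(Mul(2, u), -4) = Add(-4, Mul(2, u)))
Mul(Function('t')(-26), Function('U')(4, -9)) = Mul(Add(-4, Mul(2, -26)), Add(-4, Mul(-1, 4))) = Mul(Add(-4, -52), Add(-4, -4)) = Mul(-56, -8) = 448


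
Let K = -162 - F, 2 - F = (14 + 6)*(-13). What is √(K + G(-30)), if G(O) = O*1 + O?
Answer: 22*I ≈ 22.0*I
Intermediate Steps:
G(O) = 2*O (G(O) = O + O = 2*O)
F = 262 (F = 2 - (14 + 6)*(-13) = 2 - 20*(-13) = 2 - 1*(-260) = 2 + 260 = 262)
K = -424 (K = -162 - 1*262 = -162 - 262 = -424)
√(K + G(-30)) = √(-424 + 2*(-30)) = √(-424 - 60) = √(-484) = 22*I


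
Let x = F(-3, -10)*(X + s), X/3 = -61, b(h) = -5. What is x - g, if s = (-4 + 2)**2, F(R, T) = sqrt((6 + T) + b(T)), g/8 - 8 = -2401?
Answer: 19144 - 537*I ≈ 19144.0 - 537.0*I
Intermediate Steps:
g = -19144 (g = 64 + 8*(-2401) = 64 - 19208 = -19144)
F(R, T) = sqrt(1 + T) (F(R, T) = sqrt((6 + T) - 5) = sqrt(1 + T))
s = 4 (s = (-2)**2 = 4)
X = -183 (X = 3*(-61) = -183)
x = -537*I (x = sqrt(1 - 10)*(-183 + 4) = sqrt(-9)*(-179) = (3*I)*(-179) = -537*I ≈ -537.0*I)
x - g = -537*I - 1*(-19144) = -537*I + 19144 = 19144 - 537*I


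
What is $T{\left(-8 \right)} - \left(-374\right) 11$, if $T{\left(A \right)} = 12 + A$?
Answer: $4118$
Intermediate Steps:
$T{\left(-8 \right)} - \left(-374\right) 11 = \left(12 - 8\right) - \left(-374\right) 11 = 4 - -4114 = 4 + 4114 = 4118$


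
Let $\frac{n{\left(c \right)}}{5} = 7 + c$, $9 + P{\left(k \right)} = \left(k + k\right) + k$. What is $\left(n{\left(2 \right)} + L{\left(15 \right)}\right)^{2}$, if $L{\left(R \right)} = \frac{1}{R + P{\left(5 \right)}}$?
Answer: $\frac{894916}{441} \approx 2029.3$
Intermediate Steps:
$P{\left(k \right)} = -9 + 3 k$ ($P{\left(k \right)} = -9 + \left(\left(k + k\right) + k\right) = -9 + \left(2 k + k\right) = -9 + 3 k$)
$n{\left(c \right)} = 35 + 5 c$ ($n{\left(c \right)} = 5 \left(7 + c\right) = 35 + 5 c$)
$L{\left(R \right)} = \frac{1}{6 + R}$ ($L{\left(R \right)} = \frac{1}{R + \left(-9 + 3 \cdot 5\right)} = \frac{1}{R + \left(-9 + 15\right)} = \frac{1}{R + 6} = \frac{1}{6 + R}$)
$\left(n{\left(2 \right)} + L{\left(15 \right)}\right)^{2} = \left(\left(35 + 5 \cdot 2\right) + \frac{1}{6 + 15}\right)^{2} = \left(\left(35 + 10\right) + \frac{1}{21}\right)^{2} = \left(45 + \frac{1}{21}\right)^{2} = \left(\frac{946}{21}\right)^{2} = \frac{894916}{441}$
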